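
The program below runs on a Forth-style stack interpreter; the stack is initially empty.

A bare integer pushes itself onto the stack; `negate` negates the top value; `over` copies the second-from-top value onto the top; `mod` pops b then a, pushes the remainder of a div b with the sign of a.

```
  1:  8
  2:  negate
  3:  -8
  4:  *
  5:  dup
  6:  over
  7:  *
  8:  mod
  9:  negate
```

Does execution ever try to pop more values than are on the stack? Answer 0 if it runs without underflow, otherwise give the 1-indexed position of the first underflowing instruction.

0

8      -> [8]
negate -> [-8]
-8     -> [-8, -8]
*      -> [64]
dup    -> [64, 64]
over   -> [64, 64, 64]
*      -> [64, 4096]
mod    -> [64]
negate -> [-64]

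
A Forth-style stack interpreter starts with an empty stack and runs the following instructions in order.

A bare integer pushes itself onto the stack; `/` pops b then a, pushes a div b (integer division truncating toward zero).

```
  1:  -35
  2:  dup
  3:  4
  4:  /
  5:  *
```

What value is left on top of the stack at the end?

-35 → -35
dup → -35 -35
4   → -35 -35 4
/   → -35 -8
*   → 280

280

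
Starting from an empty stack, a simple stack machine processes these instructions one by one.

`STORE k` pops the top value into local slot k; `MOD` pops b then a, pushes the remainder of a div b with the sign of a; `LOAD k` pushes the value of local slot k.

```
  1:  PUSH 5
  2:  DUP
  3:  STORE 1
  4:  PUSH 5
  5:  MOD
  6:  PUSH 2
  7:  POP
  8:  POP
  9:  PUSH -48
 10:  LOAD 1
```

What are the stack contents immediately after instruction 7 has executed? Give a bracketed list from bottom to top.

PUSH 5  → 5
DUP     → 5 5
STORE 1 → 5
PUSH 5  → 5 5
MOD     → 0
PUSH 2  → 0 2
POP     → 0

[0]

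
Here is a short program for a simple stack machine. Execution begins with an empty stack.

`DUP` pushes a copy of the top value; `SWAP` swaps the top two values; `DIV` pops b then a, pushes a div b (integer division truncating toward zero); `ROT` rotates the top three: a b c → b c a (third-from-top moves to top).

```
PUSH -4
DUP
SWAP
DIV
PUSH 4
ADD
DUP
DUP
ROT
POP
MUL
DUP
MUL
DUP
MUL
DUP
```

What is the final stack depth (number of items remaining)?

2

PUSH -4 : -4
DUP     : -4 -4
SWAP    : -4 -4
DIV     : 1
PUSH 4  : 1 4
ADD     : 5
DUP     : 5 5
DUP     : 5 5 5
ROT     : 5 5 5
POP     : 5 5
MUL     : 25
DUP     : 25 25
MUL     : 625
DUP     : 625 625
MUL     : 390625
DUP     : 390625 390625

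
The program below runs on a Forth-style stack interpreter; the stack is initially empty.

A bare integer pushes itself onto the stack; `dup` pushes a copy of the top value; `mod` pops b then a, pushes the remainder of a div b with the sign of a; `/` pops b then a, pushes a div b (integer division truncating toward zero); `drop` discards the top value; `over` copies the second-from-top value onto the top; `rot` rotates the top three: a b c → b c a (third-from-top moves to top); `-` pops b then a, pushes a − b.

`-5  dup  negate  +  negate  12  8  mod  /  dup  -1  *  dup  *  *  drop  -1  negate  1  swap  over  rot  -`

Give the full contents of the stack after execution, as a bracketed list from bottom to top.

-5     : [-5]
dup    : [-5, -5]
negate : [-5, 5]
+      : [0]
negate : [0]
12     : [0, 12]
8      : [0, 12, 8]
mod    : [0, 4]
/      : [0]
dup    : [0, 0]
-1     : [0, 0, -1]
*      : [0, 0]
dup    : [0, 0, 0]
*      : [0, 0]
*      : [0]
drop   : []
-1     : [-1]
negate : [1]
1      : [1, 1]
swap   : [1, 1]
over   : [1, 1, 1]
rot    : [1, 1, 1]
-      : [1, 0]

[1, 0]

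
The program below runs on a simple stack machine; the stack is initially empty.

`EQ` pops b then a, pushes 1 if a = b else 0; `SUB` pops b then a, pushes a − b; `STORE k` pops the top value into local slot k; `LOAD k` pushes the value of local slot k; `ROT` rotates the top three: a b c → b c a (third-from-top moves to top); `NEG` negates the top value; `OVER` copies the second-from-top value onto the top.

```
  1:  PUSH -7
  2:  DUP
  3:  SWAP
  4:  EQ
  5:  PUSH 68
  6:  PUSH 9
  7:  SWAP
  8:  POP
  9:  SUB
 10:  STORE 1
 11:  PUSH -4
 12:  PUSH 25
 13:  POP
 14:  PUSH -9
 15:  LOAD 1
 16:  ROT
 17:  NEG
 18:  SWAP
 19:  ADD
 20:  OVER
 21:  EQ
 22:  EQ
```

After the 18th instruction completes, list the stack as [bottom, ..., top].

[-9, 4, -8]

PUSH -7 → -7
DUP     → -7 -7
SWAP    → -7 -7
EQ      → 1
PUSH 68 → 1 68
PUSH 9  → 1 68 9
SWAP    → 1 9 68
POP     → 1 9
SUB     → -8
STORE 1 → (empty)
PUSH -4 → -4
PUSH 25 → -4 25
POP     → -4
PUSH -9 → -4 -9
LOAD 1  → -4 -9 -8
ROT     → -9 -8 -4
NEG     → -9 -8 4
SWAP    → -9 4 -8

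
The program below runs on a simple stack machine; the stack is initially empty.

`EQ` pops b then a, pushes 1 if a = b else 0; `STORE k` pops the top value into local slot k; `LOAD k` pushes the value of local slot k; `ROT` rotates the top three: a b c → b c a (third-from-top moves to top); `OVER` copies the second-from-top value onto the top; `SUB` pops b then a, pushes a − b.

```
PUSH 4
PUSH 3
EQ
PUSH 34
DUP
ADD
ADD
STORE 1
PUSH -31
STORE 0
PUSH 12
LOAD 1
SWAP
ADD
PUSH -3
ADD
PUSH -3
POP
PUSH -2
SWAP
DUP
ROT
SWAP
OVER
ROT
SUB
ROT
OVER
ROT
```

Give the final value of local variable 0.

-31

PUSH 4   → [4]
PUSH 3   → [4, 3]
EQ       → [0]
PUSH 34  → [0, 34]
DUP      → [0, 34, 34]
ADD      → [0, 68]
ADD      → [68]
STORE 1  → []
PUSH -31 → [-31]
STORE 0  → []
PUSH 12  → [12]
LOAD 1   → [12, 68]
SWAP     → [68, 12]
ADD      → [80]
PUSH -3  → [80, -3]
ADD      → [77]
PUSH -3  → [77, -3]
POP      → [77]
PUSH -2  → [77, -2]
SWAP     → [-2, 77]
DUP      → [-2, 77, 77]
ROT      → [77, 77, -2]
SWAP     → [77, -2, 77]
OVER     → [77, -2, 77, -2]
ROT      → [77, 77, -2, -2]
SUB      → [77, 77, 0]
ROT      → [77, 0, 77]
OVER     → [77, 0, 77, 0]
ROT      → [77, 77, 0, 0]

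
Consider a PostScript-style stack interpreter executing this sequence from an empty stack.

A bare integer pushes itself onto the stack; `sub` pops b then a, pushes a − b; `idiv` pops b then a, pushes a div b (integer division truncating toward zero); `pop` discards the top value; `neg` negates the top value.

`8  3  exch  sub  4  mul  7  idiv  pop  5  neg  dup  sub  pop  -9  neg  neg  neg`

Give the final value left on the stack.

9

8    -> 8
3    -> 8 3
exch -> 3 8
sub  -> -5
4    -> -5 4
mul  -> -20
7    -> -20 7
idiv -> -2
pop  -> (empty)
5    -> 5
neg  -> -5
dup  -> -5 -5
sub  -> 0
pop  -> (empty)
-9   -> -9
neg  -> 9
neg  -> -9
neg  -> 9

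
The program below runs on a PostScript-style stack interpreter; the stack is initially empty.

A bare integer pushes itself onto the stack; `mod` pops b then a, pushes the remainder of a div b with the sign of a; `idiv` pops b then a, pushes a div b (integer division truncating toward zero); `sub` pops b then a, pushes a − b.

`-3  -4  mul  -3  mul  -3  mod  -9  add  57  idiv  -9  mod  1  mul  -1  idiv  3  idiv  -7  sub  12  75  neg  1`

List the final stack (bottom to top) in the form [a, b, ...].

-3    -3
-4    -3 -4
mul   12
-3    12 -3
mul   -36
-3    -36 -3
mod   0
-9    0 -9
add   -9
57    -9 57
idiv  0
-9    0 -9
mod   0
1     0 1
mul   0
-1    0 -1
idiv  0
3     0 3
idiv  0
-7    0 -7
sub   7
12    7 12
75    7 12 75
neg   7 12 -75
1     7 12 -75 1

[7, 12, -75, 1]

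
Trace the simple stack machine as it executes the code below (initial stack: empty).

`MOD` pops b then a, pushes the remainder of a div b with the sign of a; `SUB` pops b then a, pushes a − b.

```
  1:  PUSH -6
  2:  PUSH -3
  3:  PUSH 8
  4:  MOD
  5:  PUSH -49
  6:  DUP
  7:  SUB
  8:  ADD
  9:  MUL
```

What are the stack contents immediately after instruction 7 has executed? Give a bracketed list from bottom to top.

PUSH -6   -6
PUSH -3   -6 -3
PUSH 8    -6 -3 8
MOD       -6 -3
PUSH -49  -6 -3 -49
DUP       -6 -3 -49 -49
SUB       -6 -3 0

[-6, -3, 0]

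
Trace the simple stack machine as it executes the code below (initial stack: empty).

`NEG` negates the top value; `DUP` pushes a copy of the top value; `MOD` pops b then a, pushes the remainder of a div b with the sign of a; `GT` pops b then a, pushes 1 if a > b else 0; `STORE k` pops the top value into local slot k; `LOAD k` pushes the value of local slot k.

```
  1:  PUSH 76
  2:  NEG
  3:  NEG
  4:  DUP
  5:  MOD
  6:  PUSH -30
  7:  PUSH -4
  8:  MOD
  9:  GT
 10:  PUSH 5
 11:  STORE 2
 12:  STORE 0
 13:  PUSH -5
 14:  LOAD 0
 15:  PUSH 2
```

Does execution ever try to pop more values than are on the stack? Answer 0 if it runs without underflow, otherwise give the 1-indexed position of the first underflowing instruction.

0

PUSH 76  : [76]
NEG      : [-76]
NEG      : [76]
DUP      : [76, 76]
MOD      : [0]
PUSH -30 : [0, -30]
PUSH -4  : [0, -30, -4]
MOD      : [0, -2]
GT       : [1]
PUSH 5   : [1, 5]
STORE 2  : [1]
STORE 0  : []
PUSH -5  : [-5]
LOAD 0   : [-5, 1]
PUSH 2   : [-5, 1, 2]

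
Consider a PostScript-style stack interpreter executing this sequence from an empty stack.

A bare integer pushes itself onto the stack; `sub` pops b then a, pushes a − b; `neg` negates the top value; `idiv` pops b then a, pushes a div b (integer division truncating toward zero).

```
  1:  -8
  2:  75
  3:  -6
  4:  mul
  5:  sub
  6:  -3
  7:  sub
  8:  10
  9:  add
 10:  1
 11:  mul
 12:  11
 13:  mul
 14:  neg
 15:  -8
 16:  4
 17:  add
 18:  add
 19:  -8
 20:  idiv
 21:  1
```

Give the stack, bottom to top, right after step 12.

-8   -8
75   -8 75
-6   -8 75 -6
mul  -8 -450
sub  442
-3   442 -3
sub  445
10   445 10
add  455
1    455 1
mul  455
11   455 11

[455, 11]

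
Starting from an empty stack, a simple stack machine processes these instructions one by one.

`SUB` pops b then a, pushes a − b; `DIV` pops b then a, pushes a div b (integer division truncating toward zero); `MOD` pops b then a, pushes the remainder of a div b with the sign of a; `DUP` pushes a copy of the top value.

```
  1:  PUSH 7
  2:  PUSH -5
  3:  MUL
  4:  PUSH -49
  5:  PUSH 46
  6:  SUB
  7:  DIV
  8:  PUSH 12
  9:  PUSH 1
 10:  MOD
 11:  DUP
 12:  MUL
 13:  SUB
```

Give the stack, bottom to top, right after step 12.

PUSH 7   -> [7]
PUSH -5  -> [7, -5]
MUL      -> [-35]
PUSH -49 -> [-35, -49]
PUSH 46  -> [-35, -49, 46]
SUB      -> [-35, -95]
DIV      -> [0]
PUSH 12  -> [0, 12]
PUSH 1   -> [0, 12, 1]
MOD      -> [0, 0]
DUP      -> [0, 0, 0]
MUL      -> [0, 0]

[0, 0]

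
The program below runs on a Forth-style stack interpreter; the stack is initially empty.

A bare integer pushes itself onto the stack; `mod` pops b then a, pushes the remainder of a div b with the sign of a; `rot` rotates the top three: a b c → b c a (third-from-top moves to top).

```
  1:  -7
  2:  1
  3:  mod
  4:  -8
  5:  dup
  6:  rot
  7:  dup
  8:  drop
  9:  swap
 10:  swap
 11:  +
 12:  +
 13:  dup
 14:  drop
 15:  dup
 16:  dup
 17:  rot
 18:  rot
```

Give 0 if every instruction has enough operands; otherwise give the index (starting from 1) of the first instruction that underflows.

-7   → -7
1    → -7 1
mod  → 0
-8   → 0 -8
dup  → 0 -8 -8
rot  → -8 -8 0
dup  → -8 -8 0 0
drop → -8 -8 0
swap → -8 0 -8
swap → -8 -8 0
+    → -8 -8
+    → -16
dup  → -16 -16
drop → -16
dup  → -16 -16
dup  → -16 -16 -16
rot  → -16 -16 -16
rot  → -16 -16 -16

0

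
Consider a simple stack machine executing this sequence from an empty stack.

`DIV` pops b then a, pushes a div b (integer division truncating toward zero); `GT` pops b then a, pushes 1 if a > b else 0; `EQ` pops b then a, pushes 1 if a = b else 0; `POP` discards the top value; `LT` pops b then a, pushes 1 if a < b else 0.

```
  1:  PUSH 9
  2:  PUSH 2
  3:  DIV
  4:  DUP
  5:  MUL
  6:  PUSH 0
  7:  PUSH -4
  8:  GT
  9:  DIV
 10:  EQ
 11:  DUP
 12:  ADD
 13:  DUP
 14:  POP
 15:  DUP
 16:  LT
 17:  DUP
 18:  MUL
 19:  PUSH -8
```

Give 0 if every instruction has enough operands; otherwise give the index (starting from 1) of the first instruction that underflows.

PUSH 9  → [9]
PUSH 2  → [9, 2]
DIV     → [4]
DUP     → [4, 4]
MUL     → [16]
PUSH 0  → [16, 0]
PUSH -4 → [16, 0, -4]
GT      → [16, 1]
DIV     → [16]
EQ  — needs 2 operands, stack has 1 → underflow

10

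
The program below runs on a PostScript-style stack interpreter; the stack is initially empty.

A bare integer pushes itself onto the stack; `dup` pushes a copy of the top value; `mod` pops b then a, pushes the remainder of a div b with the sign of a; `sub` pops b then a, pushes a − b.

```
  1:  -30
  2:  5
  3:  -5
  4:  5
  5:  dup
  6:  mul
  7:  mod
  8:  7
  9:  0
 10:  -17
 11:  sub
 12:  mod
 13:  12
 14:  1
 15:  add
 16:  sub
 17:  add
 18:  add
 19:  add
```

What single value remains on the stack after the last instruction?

-36

-30 → -30
5   → -30 5
-5  → -30 5 -5
5   → -30 5 -5 5
dup → -30 5 -5 5 5
mul → -30 5 -5 25
mod → -30 5 -5
7   → -30 5 -5 7
0   → -30 5 -5 7 0
-17 → -30 5 -5 7 0 -17
sub → -30 5 -5 7 17
mod → -30 5 -5 7
12  → -30 5 -5 7 12
1   → -30 5 -5 7 12 1
add → -30 5 -5 7 13
sub → -30 5 -5 -6
add → -30 5 -11
add → -30 -6
add → -36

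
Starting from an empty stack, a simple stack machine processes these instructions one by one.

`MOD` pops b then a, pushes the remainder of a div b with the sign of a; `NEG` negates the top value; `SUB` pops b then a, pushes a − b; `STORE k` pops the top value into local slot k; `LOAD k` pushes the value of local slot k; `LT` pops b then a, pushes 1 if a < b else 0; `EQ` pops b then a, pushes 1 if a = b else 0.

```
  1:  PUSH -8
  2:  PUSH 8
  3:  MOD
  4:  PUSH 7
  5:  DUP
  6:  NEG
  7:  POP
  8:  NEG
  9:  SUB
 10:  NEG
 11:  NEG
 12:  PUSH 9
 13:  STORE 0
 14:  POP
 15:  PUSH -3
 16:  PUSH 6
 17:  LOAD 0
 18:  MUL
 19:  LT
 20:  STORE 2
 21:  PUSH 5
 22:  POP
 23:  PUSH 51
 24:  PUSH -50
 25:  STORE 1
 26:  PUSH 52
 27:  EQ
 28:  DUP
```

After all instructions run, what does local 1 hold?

-50

PUSH -8  : [-8]
PUSH 8   : [-8, 8]
MOD      : [0]
PUSH 7   : [0, 7]
DUP      : [0, 7, 7]
NEG      : [0, 7, -7]
POP      : [0, 7]
NEG      : [0, -7]
SUB      : [7]
NEG      : [-7]
NEG      : [7]
PUSH 9   : [7, 9]
STORE 0  : [7]
POP      : []
PUSH -3  : [-3]
PUSH 6   : [-3, 6]
LOAD 0   : [-3, 6, 9]
MUL      : [-3, 54]
LT       : [1]
STORE 2  : []
PUSH 5   : [5]
POP      : []
PUSH 51  : [51]
PUSH -50 : [51, -50]
STORE 1  : [51]
PUSH 52  : [51, 52]
EQ       : [0]
DUP      : [0, 0]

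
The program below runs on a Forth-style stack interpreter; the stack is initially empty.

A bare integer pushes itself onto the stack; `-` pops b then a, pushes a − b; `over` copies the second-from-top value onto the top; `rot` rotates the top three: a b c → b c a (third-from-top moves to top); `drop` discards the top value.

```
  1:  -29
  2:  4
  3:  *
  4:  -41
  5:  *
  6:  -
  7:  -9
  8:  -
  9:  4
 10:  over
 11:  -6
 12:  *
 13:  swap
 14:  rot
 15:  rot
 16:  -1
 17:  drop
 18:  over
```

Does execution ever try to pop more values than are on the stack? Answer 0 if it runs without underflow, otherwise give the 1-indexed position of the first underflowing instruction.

6

-29  [-29]
4    [-29, 4]
*    [-116]
-41  [-116, -41]
*    [4756]
-  — needs 2 operands, stack has 1 → underflow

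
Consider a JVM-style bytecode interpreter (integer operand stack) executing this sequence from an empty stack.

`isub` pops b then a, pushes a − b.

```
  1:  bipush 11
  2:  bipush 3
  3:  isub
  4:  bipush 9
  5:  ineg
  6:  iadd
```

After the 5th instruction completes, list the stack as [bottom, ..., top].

[8, -9]

bipush 11  [11]
bipush 3   [11, 3]
isub       [8]
bipush 9   [8, 9]
ineg       [8, -9]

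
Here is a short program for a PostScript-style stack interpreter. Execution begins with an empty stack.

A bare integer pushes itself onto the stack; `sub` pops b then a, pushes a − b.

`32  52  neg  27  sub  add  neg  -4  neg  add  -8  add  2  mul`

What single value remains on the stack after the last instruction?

32  → 32
52  → 32 52
neg → 32 -52
27  → 32 -52 27
sub → 32 -79
add → -47
neg → 47
-4  → 47 -4
neg → 47 4
add → 51
-8  → 51 -8
add → 43
2   → 43 2
mul → 86

86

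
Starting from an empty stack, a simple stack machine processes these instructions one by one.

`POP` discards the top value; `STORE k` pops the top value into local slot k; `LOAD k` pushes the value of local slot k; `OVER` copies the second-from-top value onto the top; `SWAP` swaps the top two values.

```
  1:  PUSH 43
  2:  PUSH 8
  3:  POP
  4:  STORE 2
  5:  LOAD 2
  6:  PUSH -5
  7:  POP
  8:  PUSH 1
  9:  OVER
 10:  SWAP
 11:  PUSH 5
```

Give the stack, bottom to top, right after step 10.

PUSH 43 -> [43]
PUSH 8  -> [43, 8]
POP     -> [43]
STORE 2 -> []
LOAD 2  -> [43]
PUSH -5 -> [43, -5]
POP     -> [43]
PUSH 1  -> [43, 1]
OVER    -> [43, 1, 43]
SWAP    -> [43, 43, 1]

[43, 43, 1]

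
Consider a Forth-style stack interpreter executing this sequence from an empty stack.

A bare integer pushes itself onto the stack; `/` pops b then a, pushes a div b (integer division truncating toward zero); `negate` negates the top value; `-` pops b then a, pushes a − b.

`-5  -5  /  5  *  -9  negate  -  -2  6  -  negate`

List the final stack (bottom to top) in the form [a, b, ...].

[-4, 8]

-5      -5
-5      -5 -5
/       1
5       1 5
*       5
-9      5 -9
negate  5 9
-       -4
-2      -4 -2
6       -4 -2 6
-       -4 -8
negate  -4 8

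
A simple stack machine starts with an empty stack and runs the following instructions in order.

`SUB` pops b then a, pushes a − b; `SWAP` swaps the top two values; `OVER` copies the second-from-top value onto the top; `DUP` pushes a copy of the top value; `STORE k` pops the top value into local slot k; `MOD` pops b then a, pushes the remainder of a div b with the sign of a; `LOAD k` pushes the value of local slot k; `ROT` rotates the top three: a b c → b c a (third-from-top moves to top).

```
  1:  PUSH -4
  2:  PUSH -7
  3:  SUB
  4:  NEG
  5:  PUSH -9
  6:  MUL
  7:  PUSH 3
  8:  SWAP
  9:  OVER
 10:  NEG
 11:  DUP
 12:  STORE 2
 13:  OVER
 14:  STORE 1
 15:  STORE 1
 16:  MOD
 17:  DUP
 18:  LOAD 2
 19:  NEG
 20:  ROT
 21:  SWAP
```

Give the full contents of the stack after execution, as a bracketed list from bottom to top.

[3, 3, 3]

PUSH -4 → [-4]
PUSH -7 → [-4, -7]
SUB     → [3]
NEG     → [-3]
PUSH -9 → [-3, -9]
MUL     → [27]
PUSH 3  → [27, 3]
SWAP    → [3, 27]
OVER    → [3, 27, 3]
NEG     → [3, 27, -3]
DUP     → [3, 27, -3, -3]
STORE 2 → [3, 27, -3]
OVER    → [3, 27, -3, 27]
STORE 1 → [3, 27, -3]
STORE 1 → [3, 27]
MOD     → [3]
DUP     → [3, 3]
LOAD 2  → [3, 3, -3]
NEG     → [3, 3, 3]
ROT     → [3, 3, 3]
SWAP    → [3, 3, 3]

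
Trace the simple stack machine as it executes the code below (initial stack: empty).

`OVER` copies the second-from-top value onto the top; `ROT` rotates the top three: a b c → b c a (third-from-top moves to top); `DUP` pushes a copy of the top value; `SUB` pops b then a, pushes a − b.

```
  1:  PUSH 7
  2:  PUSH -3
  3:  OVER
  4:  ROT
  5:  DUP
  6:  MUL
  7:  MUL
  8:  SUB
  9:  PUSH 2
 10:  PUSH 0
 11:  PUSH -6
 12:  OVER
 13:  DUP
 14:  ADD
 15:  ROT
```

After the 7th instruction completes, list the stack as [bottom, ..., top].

[-3, 343]

PUSH 7   [7]
PUSH -3  [7, -3]
OVER     [7, -3, 7]
ROT      [-3, 7, 7]
DUP      [-3, 7, 7, 7]
MUL      [-3, 7, 49]
MUL      [-3, 343]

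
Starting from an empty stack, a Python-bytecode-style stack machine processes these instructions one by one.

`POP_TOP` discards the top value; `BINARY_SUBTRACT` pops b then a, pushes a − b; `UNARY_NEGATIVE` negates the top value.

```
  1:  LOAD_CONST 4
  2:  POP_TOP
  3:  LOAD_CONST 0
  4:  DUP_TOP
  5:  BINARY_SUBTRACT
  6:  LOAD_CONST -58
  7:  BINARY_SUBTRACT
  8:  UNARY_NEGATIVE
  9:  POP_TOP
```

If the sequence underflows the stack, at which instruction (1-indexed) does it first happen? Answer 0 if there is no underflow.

LOAD_CONST 4    → 4
POP_TOP         → (empty)
LOAD_CONST 0    → 0
DUP_TOP         → 0 0
BINARY_SUBTRACT → 0
LOAD_CONST -58  → 0 -58
BINARY_SUBTRACT → 58
UNARY_NEGATIVE  → -58
POP_TOP         → (empty)

0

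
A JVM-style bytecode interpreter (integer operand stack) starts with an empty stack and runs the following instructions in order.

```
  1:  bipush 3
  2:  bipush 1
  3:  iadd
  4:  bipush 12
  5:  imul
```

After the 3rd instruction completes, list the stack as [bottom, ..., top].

[4]

bipush 3  3
bipush 1  3 1
iadd      4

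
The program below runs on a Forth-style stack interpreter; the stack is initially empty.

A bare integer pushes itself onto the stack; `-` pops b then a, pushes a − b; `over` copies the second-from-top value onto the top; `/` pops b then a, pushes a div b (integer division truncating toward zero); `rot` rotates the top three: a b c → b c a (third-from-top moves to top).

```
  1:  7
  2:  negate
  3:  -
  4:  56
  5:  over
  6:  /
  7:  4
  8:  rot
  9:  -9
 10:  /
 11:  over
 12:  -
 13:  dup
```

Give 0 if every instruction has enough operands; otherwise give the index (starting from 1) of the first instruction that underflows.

3

7       [7]
negate  [-7]
-  — needs 2 operands, stack has 1 → underflow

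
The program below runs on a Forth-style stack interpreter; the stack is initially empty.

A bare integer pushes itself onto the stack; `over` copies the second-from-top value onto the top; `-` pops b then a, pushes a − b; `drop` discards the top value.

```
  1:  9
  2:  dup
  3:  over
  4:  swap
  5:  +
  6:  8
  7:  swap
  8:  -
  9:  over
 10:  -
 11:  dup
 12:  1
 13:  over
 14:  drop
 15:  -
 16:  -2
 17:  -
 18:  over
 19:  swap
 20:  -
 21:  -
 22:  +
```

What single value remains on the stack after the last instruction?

9     [9]
dup   [9, 9]
over  [9, 9, 9]
swap  [9, 9, 9]
+     [9, 18]
8     [9, 18, 8]
swap  [9, 8, 18]
-     [9, -10]
over  [9, -10, 9]
-     [9, -19]
dup   [9, -19, -19]
1     [9, -19, -19, 1]
over  [9, -19, -19, 1, -19]
drop  [9, -19, -19, 1]
-     [9, -19, -20]
-2    [9, -19, -20, -2]
-     [9, -19, -18]
over  [9, -19, -18, -19]
swap  [9, -19, -19, -18]
-     [9, -19, -1]
-     [9, -18]
+     [-9]

-9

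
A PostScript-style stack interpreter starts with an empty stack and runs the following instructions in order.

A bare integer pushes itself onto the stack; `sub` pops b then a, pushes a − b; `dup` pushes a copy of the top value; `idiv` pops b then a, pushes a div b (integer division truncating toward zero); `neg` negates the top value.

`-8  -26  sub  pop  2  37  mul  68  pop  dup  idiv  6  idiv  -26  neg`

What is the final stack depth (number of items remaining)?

-8   -> [-8]
-26  -> [-8, -26]
sub  -> [18]
pop  -> []
2    -> [2]
37   -> [2, 37]
mul  -> [74]
68   -> [74, 68]
pop  -> [74]
dup  -> [74, 74]
idiv -> [1]
6    -> [1, 6]
idiv -> [0]
-26  -> [0, -26]
neg  -> [0, 26]

2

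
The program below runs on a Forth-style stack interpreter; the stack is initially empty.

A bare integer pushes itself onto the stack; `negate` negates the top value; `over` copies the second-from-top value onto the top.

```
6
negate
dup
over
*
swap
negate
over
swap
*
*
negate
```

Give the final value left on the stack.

-7776

6       [6]
negate  [-6]
dup     [-6, -6]
over    [-6, -6, -6]
*       [-6, 36]
swap    [36, -6]
negate  [36, 6]
over    [36, 6, 36]
swap    [36, 36, 6]
*       [36, 216]
*       [7776]
negate  [-7776]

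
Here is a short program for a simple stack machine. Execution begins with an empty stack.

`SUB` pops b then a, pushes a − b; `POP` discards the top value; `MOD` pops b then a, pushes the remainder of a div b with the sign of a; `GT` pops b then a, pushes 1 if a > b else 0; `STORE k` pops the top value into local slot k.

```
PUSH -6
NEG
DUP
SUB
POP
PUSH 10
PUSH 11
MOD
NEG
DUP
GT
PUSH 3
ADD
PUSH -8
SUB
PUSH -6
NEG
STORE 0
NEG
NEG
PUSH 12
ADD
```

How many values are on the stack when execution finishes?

PUSH -6 → -6
NEG     → 6
DUP     → 6 6
SUB     → 0
POP     → (empty)
PUSH 10 → 10
PUSH 11 → 10 11
MOD     → 10
NEG     → -10
DUP     → -10 -10
GT      → 0
PUSH 3  → 0 3
ADD     → 3
PUSH -8 → 3 -8
SUB     → 11
PUSH -6 → 11 -6
NEG     → 11 6
STORE 0 → 11
NEG     → -11
NEG     → 11
PUSH 12 → 11 12
ADD     → 23

1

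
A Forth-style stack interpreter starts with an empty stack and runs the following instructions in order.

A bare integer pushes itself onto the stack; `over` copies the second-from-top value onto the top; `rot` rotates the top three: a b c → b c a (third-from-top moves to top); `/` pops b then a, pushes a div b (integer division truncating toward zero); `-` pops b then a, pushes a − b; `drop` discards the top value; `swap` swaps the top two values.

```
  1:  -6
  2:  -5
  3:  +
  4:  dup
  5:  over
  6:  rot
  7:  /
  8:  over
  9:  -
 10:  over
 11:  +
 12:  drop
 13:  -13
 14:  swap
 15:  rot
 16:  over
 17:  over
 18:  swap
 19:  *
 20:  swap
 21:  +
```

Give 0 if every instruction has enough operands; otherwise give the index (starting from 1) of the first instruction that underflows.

15

-6   : [-6]
-5   : [-6, -5]
+    : [-11]
dup  : [-11, -11]
over : [-11, -11, -11]
rot  : [-11, -11, -11]
/    : [-11, 1]
over : [-11, 1, -11]
-    : [-11, 12]
over : [-11, 12, -11]
+    : [-11, 1]
drop : [-11]
-13  : [-11, -13]
swap : [-13, -11]
rot  — needs 3 operands, stack has 2 → underflow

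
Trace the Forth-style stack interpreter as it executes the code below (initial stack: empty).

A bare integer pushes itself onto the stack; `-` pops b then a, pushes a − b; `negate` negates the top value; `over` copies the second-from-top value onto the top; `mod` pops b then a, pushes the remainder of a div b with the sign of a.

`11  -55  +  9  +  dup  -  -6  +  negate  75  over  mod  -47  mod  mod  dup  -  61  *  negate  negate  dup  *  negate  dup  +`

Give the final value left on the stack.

0

11     : 11
-55    : 11 -55
+      : -44
9      : -44 9
+      : -35
dup    : -35 -35
-      : 0
-6     : 0 -6
+      : -6
negate : 6
75     : 6 75
over   : 6 75 6
mod    : 6 3
-47    : 6 3 -47
mod    : 6 3
mod    : 0
dup    : 0 0
-      : 0
61     : 0 61
*      : 0
negate : 0
negate : 0
dup    : 0 0
*      : 0
negate : 0
dup    : 0 0
+      : 0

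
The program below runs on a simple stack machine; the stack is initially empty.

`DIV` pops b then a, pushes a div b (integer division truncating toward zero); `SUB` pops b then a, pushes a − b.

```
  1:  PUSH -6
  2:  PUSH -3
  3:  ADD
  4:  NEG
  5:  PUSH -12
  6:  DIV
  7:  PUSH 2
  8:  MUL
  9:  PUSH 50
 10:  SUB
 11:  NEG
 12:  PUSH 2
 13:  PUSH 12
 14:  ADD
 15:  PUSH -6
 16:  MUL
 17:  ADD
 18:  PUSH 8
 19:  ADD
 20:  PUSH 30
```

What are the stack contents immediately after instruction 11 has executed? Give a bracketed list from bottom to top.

[50]

PUSH -6  -> [-6]
PUSH -3  -> [-6, -3]
ADD      -> [-9]
NEG      -> [9]
PUSH -12 -> [9, -12]
DIV      -> [0]
PUSH 2   -> [0, 2]
MUL      -> [0]
PUSH 50  -> [0, 50]
SUB      -> [-50]
NEG      -> [50]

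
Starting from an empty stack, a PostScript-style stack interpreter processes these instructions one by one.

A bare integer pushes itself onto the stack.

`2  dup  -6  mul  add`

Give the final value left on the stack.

-10

2    2
dup  2 2
-6   2 2 -6
mul  2 -12
add  -10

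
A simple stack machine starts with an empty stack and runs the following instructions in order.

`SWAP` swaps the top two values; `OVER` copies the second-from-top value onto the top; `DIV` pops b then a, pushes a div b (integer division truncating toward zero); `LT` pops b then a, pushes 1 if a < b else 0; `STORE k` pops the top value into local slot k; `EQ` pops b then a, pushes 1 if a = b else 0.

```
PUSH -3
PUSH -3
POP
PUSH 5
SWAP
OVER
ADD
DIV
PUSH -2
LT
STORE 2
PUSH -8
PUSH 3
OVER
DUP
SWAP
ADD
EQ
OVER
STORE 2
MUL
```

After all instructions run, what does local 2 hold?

PUSH -3 -> [-3]
PUSH -3 -> [-3, -3]
POP     -> [-3]
PUSH 5  -> [-3, 5]
SWAP    -> [5, -3]
OVER    -> [5, -3, 5]
ADD     -> [5, 2]
DIV     -> [2]
PUSH -2 -> [2, -2]
LT      -> [0]
STORE 2 -> []
PUSH -8 -> [-8]
PUSH 3  -> [-8, 3]
OVER    -> [-8, 3, -8]
DUP     -> [-8, 3, -8, -8]
SWAP    -> [-8, 3, -8, -8]
ADD     -> [-8, 3, -16]
EQ      -> [-8, 0]
OVER    -> [-8, 0, -8]
STORE 2 -> [-8, 0]
MUL     -> [0]

-8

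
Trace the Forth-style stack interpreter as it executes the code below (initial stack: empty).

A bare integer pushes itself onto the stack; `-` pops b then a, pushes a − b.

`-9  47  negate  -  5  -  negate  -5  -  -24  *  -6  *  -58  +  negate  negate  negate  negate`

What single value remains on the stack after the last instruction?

-4090

-9     -> [-9]
47     -> [-9, 47]
negate -> [-9, -47]
-      -> [38]
5      -> [38, 5]
-      -> [33]
negate -> [-33]
-5     -> [-33, -5]
-      -> [-28]
-24    -> [-28, -24]
*      -> [672]
-6     -> [672, -6]
*      -> [-4032]
-58    -> [-4032, -58]
+      -> [-4090]
negate -> [4090]
negate -> [-4090]
negate -> [4090]
negate -> [-4090]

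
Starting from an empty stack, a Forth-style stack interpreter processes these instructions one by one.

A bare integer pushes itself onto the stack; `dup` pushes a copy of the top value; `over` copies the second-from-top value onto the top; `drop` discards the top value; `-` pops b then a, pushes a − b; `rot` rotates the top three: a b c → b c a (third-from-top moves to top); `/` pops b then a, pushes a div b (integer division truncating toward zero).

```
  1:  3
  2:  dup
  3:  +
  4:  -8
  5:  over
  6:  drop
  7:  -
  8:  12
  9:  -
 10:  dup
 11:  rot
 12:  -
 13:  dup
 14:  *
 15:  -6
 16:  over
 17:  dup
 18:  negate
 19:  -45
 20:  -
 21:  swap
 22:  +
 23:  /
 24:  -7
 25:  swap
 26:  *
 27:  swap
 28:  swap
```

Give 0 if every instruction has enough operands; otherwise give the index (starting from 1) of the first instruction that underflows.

11

3    : [3]
dup  : [3, 3]
+    : [6]
-8   : [6, -8]
over : [6, -8, 6]
drop : [6, -8]
-    : [14]
12   : [14, 12]
-    : [2]
dup  : [2, 2]
rot  — needs 3 operands, stack has 2 → underflow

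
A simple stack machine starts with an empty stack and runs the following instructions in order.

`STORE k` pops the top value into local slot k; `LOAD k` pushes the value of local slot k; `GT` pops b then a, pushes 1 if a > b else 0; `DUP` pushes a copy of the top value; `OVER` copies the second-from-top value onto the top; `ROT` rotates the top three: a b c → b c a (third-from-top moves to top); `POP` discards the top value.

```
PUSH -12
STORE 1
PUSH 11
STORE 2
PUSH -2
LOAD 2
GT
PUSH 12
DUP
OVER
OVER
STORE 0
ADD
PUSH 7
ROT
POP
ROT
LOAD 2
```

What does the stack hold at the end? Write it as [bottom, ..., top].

PUSH -12 -> -12
STORE 1  -> (empty)
PUSH 11  -> 11
STORE 2  -> (empty)
PUSH -2  -> -2
LOAD 2   -> -2 11
GT       -> 0
PUSH 12  -> 0 12
DUP      -> 0 12 12
OVER     -> 0 12 12 12
OVER     -> 0 12 12 12 12
STORE 0  -> 0 12 12 12
ADD      -> 0 12 24
PUSH 7   -> 0 12 24 7
ROT      -> 0 24 7 12
POP      -> 0 24 7
ROT      -> 24 7 0
LOAD 2   -> 24 7 0 11

[24, 7, 0, 11]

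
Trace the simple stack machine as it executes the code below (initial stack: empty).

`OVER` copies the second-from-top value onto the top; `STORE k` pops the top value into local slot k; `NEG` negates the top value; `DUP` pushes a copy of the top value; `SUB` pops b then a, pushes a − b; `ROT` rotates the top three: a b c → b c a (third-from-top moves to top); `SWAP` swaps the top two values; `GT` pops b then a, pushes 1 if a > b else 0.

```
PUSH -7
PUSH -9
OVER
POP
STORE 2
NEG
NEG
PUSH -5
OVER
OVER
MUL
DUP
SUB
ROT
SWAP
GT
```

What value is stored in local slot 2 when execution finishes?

-9

PUSH -7 -> -7
PUSH -9 -> -7 -9
OVER    -> -7 -9 -7
POP     -> -7 -9
STORE 2 -> -7
NEG     -> 7
NEG     -> -7
PUSH -5 -> -7 -5
OVER    -> -7 -5 -7
OVER    -> -7 -5 -7 -5
MUL     -> -7 -5 35
DUP     -> -7 -5 35 35
SUB     -> -7 -5 0
ROT     -> -5 0 -7
SWAP    -> -5 -7 0
GT      -> -5 0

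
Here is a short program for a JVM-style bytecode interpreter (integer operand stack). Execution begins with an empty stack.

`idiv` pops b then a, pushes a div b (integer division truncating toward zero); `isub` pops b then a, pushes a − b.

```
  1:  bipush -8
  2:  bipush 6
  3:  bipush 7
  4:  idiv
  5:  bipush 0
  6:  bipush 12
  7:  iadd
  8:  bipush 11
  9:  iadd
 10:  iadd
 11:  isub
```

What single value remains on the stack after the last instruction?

bipush -8 -> -8
bipush 6  -> -8 6
bipush 7  -> -8 6 7
idiv      -> -8 0
bipush 0  -> -8 0 0
bipush 12 -> -8 0 0 12
iadd      -> -8 0 12
bipush 11 -> -8 0 12 11
iadd      -> -8 0 23
iadd      -> -8 23
isub      -> -31

-31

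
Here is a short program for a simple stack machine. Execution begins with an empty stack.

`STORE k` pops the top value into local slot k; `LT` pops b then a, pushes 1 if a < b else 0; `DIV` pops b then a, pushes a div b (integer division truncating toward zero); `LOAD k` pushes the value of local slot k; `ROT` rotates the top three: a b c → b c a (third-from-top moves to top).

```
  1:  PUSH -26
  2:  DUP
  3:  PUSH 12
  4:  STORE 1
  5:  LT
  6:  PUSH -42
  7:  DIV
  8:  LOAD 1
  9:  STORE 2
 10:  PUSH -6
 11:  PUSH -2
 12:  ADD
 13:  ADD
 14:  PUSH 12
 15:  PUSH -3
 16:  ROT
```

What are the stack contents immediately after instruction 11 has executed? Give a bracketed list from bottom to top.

[0, -6, -2]

PUSH -26 -> -26
DUP      -> -26 -26
PUSH 12  -> -26 -26 12
STORE 1  -> -26 -26
LT       -> 0
PUSH -42 -> 0 -42
DIV      -> 0
LOAD 1   -> 0 12
STORE 2  -> 0
PUSH -6  -> 0 -6
PUSH -2  -> 0 -6 -2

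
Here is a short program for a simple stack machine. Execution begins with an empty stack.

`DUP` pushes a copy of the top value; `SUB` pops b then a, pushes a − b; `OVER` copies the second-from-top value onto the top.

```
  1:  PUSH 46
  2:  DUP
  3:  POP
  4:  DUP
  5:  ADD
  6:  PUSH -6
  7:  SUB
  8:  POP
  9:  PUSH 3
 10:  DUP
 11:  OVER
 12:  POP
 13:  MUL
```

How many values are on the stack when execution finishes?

1

PUSH 46 -> [46]
DUP     -> [46, 46]
POP     -> [46]
DUP     -> [46, 46]
ADD     -> [92]
PUSH -6 -> [92, -6]
SUB     -> [98]
POP     -> []
PUSH 3  -> [3]
DUP     -> [3, 3]
OVER    -> [3, 3, 3]
POP     -> [3, 3]
MUL     -> [9]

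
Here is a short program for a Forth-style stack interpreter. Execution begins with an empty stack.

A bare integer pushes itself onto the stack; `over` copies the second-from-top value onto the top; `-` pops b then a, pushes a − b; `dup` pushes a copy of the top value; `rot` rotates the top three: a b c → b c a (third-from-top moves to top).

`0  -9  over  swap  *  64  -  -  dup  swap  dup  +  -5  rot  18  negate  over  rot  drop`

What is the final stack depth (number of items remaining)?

4

0      : 0
-9     : 0 -9
over   : 0 -9 0
swap   : 0 0 -9
*      : 0 0
64     : 0 0 64
-      : 0 -64
-      : 64
dup    : 64 64
swap   : 64 64
dup    : 64 64 64
+      : 64 128
-5     : 64 128 -5
rot    : 128 -5 64
18     : 128 -5 64 18
negate : 128 -5 64 -18
over   : 128 -5 64 -18 64
rot    : 128 -5 -18 64 64
drop   : 128 -5 -18 64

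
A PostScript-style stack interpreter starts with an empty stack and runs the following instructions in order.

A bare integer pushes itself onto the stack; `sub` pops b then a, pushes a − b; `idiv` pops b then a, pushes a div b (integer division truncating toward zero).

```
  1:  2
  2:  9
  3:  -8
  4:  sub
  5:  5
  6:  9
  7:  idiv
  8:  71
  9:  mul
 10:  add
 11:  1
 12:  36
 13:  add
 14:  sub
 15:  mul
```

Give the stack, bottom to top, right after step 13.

[2, 17, 37]

2    : 2
9    : 2 9
-8   : 2 9 -8
sub  : 2 17
5    : 2 17 5
9    : 2 17 5 9
idiv : 2 17 0
71   : 2 17 0 71
mul  : 2 17 0
add  : 2 17
1    : 2 17 1
36   : 2 17 1 36
add  : 2 17 37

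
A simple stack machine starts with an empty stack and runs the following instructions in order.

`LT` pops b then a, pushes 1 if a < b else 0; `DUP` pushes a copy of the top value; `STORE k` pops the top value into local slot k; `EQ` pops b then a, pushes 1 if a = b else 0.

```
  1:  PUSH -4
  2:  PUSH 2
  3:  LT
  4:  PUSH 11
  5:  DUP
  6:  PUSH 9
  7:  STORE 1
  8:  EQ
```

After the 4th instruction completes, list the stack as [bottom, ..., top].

[1, 11]

PUSH -4  [-4]
PUSH 2   [-4, 2]
LT       [1]
PUSH 11  [1, 11]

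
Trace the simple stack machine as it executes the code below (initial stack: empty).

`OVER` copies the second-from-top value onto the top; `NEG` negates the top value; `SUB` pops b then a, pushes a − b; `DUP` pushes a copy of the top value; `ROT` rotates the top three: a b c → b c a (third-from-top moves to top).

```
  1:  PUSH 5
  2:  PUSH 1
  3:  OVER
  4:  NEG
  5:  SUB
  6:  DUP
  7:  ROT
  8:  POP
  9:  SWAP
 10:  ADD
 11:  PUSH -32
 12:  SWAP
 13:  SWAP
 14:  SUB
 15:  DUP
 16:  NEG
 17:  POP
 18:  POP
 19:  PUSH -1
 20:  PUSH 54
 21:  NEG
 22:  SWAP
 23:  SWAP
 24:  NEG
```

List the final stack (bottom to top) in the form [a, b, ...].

[-1, 54]

PUSH 5   → [5]
PUSH 1   → [5, 1]
OVER     → [5, 1, 5]
NEG      → [5, 1, -5]
SUB      → [5, 6]
DUP      → [5, 6, 6]
ROT      → [6, 6, 5]
POP      → [6, 6]
SWAP     → [6, 6]
ADD      → [12]
PUSH -32 → [12, -32]
SWAP     → [-32, 12]
SWAP     → [12, -32]
SUB      → [44]
DUP      → [44, 44]
NEG      → [44, -44]
POP      → [44]
POP      → []
PUSH -1  → [-1]
PUSH 54  → [-1, 54]
NEG      → [-1, -54]
SWAP     → [-54, -1]
SWAP     → [-1, -54]
NEG      → [-1, 54]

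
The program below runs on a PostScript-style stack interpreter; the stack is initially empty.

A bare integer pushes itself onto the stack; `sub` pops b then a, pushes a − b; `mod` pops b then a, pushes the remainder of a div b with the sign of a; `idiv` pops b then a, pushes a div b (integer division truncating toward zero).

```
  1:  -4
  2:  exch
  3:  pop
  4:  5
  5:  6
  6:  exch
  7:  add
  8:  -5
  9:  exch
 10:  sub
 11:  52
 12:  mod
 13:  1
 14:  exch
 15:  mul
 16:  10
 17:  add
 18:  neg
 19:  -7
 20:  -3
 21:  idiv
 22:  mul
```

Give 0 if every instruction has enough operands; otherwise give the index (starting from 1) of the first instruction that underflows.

-4 → [-4]
exch  — needs 2 operands, stack has 1 → underflow

2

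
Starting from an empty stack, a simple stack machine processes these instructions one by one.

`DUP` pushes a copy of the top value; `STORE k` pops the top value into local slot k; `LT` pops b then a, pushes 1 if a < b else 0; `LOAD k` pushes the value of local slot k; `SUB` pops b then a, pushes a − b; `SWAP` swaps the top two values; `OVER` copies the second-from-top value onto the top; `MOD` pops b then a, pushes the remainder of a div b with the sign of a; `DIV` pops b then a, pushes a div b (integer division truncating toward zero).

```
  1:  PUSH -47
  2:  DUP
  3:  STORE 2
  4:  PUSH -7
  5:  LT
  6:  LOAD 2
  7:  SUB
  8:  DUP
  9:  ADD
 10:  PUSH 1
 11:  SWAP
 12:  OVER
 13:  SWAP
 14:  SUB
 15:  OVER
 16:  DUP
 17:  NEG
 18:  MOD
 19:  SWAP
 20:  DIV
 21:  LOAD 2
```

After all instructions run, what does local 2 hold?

PUSH -47 -> -47
DUP      -> -47 -47
STORE 2  -> -47
PUSH -7  -> -47 -7
LT       -> 1
LOAD 2   -> 1 -47
SUB      -> 48
DUP      -> 48 48
ADD      -> 96
PUSH 1   -> 96 1
SWAP     -> 1 96
OVER     -> 1 96 1
SWAP     -> 1 1 96
SUB      -> 1 -95
OVER     -> 1 -95 1
DUP      -> 1 -95 1 1
NEG      -> 1 -95 1 -1
MOD      -> 1 -95 0
SWAP     -> 1 0 -95
DIV      -> 1 0
LOAD 2   -> 1 0 -47

-47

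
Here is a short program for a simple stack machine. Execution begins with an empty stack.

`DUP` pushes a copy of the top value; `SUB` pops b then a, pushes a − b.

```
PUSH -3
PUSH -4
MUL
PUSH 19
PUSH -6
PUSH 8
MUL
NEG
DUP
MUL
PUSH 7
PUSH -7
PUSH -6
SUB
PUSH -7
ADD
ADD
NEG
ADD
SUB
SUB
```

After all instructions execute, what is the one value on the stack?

2298

PUSH -3 : -3
PUSH -4 : -3 -4
MUL     : 12
PUSH 19 : 12 19
PUSH -6 : 12 19 -6
PUSH 8  : 12 19 -6 8
MUL     : 12 19 -48
NEG     : 12 19 48
DUP     : 12 19 48 48
MUL     : 12 19 2304
PUSH 7  : 12 19 2304 7
PUSH -7 : 12 19 2304 7 -7
PUSH -6 : 12 19 2304 7 -7 -6
SUB     : 12 19 2304 7 -1
PUSH -7 : 12 19 2304 7 -1 -7
ADD     : 12 19 2304 7 -8
ADD     : 12 19 2304 -1
NEG     : 12 19 2304 1
ADD     : 12 19 2305
SUB     : 12 -2286
SUB     : 2298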